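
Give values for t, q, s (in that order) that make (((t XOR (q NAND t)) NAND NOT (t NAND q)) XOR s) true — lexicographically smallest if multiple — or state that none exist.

t=0, q=0, s=0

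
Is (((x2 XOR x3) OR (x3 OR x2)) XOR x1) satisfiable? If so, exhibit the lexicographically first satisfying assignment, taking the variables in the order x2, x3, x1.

x2=0, x3=0, x1=1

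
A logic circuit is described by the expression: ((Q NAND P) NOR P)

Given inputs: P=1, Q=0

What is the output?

Substituting: ((0 NAND 1) NOR 1)
= 0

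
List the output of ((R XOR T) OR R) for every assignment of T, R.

T | R | Output
--------------
0 | 0 | 0
0 | 1 | 1
1 | 0 | 1
1 | 1 | 1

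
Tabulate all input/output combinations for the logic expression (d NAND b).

b | d | Output
--------------
0 | 0 | 1
0 | 1 | 1
1 | 0 | 1
1 | 1 | 0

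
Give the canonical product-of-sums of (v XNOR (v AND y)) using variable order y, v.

ΠM(1) = (y OR NOT v)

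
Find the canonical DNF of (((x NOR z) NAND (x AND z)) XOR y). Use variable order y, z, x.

(NOT y AND NOT z AND NOT x) OR (NOT y AND NOT z AND x) OR (NOT y AND z AND NOT x) OR (NOT y AND z AND x)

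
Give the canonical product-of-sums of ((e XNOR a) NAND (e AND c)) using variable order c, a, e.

ΠM(7) = (NOT c OR NOT a OR NOT e)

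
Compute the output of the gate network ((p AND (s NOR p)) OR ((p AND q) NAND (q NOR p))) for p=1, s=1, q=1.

Substituting: ((1 AND (1 NOR 1)) OR ((1 AND 1) NAND (1 NOR 1)))
= 1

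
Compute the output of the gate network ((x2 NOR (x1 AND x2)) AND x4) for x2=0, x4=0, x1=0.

Substituting: ((0 NOR (0 AND 0)) AND 0)
= 0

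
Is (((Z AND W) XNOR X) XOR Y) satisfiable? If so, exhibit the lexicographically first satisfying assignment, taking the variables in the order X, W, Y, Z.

X=0, W=0, Y=0, Z=0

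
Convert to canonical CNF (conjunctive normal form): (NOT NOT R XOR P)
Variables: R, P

(R OR P) AND (NOT R OR NOT P)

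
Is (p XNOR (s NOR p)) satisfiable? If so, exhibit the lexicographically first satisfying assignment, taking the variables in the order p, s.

p=0, s=1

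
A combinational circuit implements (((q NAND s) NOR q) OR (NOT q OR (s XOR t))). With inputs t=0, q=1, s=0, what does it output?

Substituting: (((1 NAND 0) NOR 1) OR (NOT 1 OR (0 XOR 0)))
= 0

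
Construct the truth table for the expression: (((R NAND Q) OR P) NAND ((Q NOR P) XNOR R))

R | Q | P | Output
------------------
0 | 0 | 0 | 1
0 | 0 | 1 | 0
0 | 1 | 0 | 0
0 | 1 | 1 | 0
1 | 0 | 0 | 0
1 | 0 | 1 | 1
1 | 1 | 0 | 1
1 | 1 | 1 | 1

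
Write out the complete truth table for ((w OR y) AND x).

y | x | w | Output
------------------
0 | 0 | 0 | 0
0 | 0 | 1 | 0
0 | 1 | 0 | 0
0 | 1 | 1 | 1
1 | 0 | 0 | 0
1 | 0 | 1 | 0
1 | 1 | 0 | 1
1 | 1 | 1 | 1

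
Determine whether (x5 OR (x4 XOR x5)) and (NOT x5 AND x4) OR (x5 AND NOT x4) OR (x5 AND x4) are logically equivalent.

Yes, they are equivalent — the two output columns agree on all 4 assignments:
x5 | x4 | Expression 1 | Expression 2
-------------------------------------
0 | 0 | 0 | 0
0 | 1 | 1 | 1
1 | 0 | 1 | 1
1 | 1 | 1 | 1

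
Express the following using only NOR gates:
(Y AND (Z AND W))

((Y NOR Y) NOR (((Z NOR Z) NOR (W NOR W)) NOR ((Z NOR Z) NOR (W NOR W))))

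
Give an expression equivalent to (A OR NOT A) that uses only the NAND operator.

((A NAND A) NAND ((A NAND A) NAND (A NAND A)))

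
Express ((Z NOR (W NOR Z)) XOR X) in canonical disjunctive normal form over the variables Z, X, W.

(NOT Z AND NOT X AND W) OR (NOT Z AND X AND NOT W) OR (Z AND X AND NOT W) OR (Z AND X AND W)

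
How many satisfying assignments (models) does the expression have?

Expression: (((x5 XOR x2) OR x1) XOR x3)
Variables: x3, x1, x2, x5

Satisfying assignments: (0,0,0,1), (0,0,1,0), (0,1,0,0), (0,1,0,1), (0,1,1,0), (0,1,1,1), (1,0,0,0), (1,0,1,1)
Count: 8 out of 16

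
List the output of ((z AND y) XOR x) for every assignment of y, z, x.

y | z | x | Output
------------------
0 | 0 | 0 | 0
0 | 0 | 1 | 1
0 | 1 | 0 | 0
0 | 1 | 1 | 1
1 | 0 | 0 | 0
1 | 0 | 1 | 1
1 | 1 | 0 | 1
1 | 1 | 1 | 0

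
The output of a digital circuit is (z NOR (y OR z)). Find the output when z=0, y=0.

Substituting: (0 NOR (0 OR 0))
= 1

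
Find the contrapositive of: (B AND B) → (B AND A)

Contrapositive: NOT (B AND A) → NOT (B AND B)
Note: A statement and its contrapositive are logically equivalent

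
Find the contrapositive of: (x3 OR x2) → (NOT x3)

Contrapositive: x3 → NOT (x3 OR x2)
Note: A statement and its contrapositive are logically equivalent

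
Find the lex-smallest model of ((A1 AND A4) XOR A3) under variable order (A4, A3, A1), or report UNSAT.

A4=0, A3=1, A1=0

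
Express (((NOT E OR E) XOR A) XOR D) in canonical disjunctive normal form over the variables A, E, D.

(NOT A AND NOT E AND NOT D) OR (NOT A AND E AND NOT D) OR (A AND NOT E AND D) OR (A AND E AND D)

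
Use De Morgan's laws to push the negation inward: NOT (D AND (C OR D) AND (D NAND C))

NOT D OR NOT (C OR D) OR NOT (D NAND C)
De Morgan's: NOT(AND of terms) = OR of negations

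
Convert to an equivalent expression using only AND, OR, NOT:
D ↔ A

(D AND A) OR (NOT D AND NOT A)
(Biconditional = both true or both false)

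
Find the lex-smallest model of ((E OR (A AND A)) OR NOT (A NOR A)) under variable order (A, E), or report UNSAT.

A=0, E=1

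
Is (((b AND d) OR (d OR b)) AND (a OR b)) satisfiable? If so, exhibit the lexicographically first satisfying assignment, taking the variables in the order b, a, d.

b=0, a=1, d=1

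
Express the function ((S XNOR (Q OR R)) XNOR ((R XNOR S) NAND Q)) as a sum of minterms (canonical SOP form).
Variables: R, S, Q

Σm(0, 1, 3, 6) = (NOT R AND NOT S AND NOT Q) OR (NOT R AND NOT S AND Q) OR (NOT R AND S AND Q) OR (R AND S AND NOT Q)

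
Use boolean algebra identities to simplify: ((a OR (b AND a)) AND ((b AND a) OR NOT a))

By distribution ((E OR v) AND (E OR NOT v) = E):
= (b AND a)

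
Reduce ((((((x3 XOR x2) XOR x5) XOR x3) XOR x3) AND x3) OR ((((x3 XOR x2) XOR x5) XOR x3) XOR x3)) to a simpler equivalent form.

By absorption (E OR (E AND v) = E) then XOR self-cancellation ((E XOR v) XOR v = E):
= ((x3 XOR x2) XOR x5)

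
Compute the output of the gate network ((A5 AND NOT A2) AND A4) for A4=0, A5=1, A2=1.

Substituting: ((1 AND NOT 1) AND 0)
= 0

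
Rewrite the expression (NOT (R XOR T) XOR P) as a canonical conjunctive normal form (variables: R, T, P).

(R OR T OR NOT P) AND (R OR NOT T OR P) AND (NOT R OR T OR P) AND (NOT R OR NOT T OR NOT P)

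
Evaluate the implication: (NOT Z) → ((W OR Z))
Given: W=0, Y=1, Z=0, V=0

Antecedent (NOT Z) = 1; consequent ((W OR Z)) = 0.
1 → 0 = 0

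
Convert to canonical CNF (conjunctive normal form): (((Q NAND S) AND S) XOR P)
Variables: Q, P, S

(Q OR P OR S) AND (Q OR NOT P OR NOT S) AND (NOT Q OR P OR S) AND (NOT Q OR P OR NOT S)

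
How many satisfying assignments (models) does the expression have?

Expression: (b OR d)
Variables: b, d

Satisfying assignments: (0,1), (1,0), (1,1)
Count: 3 out of 4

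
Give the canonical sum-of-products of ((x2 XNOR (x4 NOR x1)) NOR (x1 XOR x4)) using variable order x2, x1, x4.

Σm(0, 7) = (NOT x2 AND NOT x1 AND NOT x4) OR (x2 AND x1 AND x4)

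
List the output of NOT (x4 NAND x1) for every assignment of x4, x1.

x4 | x1 | Output
----------------
0 | 0 | 0
0 | 1 | 0
1 | 0 | 0
1 | 1 | 1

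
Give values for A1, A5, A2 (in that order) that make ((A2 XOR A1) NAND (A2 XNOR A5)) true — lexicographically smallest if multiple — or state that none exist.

A1=0, A5=0, A2=0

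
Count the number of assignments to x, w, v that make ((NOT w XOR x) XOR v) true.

Satisfying assignments: (0,0,0), (0,1,1), (1,0,1), (1,1,0)
Count: 4 out of 8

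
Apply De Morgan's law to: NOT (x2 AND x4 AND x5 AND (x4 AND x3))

NOT x2 OR NOT x4 OR NOT x5 OR NOT (x4 AND x3)
De Morgan's: NOT(AND of terms) = OR of negations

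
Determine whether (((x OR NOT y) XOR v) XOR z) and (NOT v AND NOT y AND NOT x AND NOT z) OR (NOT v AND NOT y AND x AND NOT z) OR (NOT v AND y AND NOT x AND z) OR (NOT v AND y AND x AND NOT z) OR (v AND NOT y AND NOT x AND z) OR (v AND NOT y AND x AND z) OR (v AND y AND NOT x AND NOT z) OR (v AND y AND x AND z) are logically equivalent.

Yes, they are equivalent — the two output columns agree on all 16 assignments:
v | y | x | z | Expression 1 | Expression 2
-------------------------------------------
0 | 0 | 0 | 0 | 1 | 1
0 | 0 | 0 | 1 | 0 | 0
0 | 0 | 1 | 0 | 1 | 1
0 | 0 | 1 | 1 | 0 | 0
0 | 1 | 0 | 0 | 0 | 0
0 | 1 | 0 | 1 | 1 | 1
0 | 1 | 1 | 0 | 1 | 1
0 | 1 | 1 | 1 | 0 | 0
1 | 0 | 0 | 0 | 0 | 0
1 | 0 | 0 | 1 | 1 | 1
1 | 0 | 1 | 0 | 0 | 0
1 | 0 | 1 | 1 | 1 | 1
1 | 1 | 0 | 0 | 1 | 1
1 | 1 | 0 | 1 | 0 | 0
1 | 1 | 1 | 0 | 0 | 0
1 | 1 | 1 | 1 | 1 | 1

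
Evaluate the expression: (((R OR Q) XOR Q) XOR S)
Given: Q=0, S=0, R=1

Substituting: (((1 OR 0) XOR 0) XOR 0)
= 1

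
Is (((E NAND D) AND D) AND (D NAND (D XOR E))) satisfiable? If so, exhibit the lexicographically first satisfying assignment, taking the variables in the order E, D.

UNSATISFIABLE - no assignment makes this expression true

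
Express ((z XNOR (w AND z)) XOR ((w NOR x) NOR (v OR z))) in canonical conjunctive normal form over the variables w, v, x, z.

(w OR v OR x OR NOT z) AND (w OR v OR NOT x OR z) AND (w OR v OR NOT x OR NOT z) AND (w OR NOT v OR x OR NOT z) AND (w OR NOT v OR NOT x OR NOT z) AND (NOT w OR v OR x OR z) AND (NOT w OR v OR NOT x OR z)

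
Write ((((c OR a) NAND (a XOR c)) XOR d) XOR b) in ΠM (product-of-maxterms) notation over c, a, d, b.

ΠM(1, 2, 4, 7, 8, 11, 13, 14) = (c OR a OR d OR NOT b) AND (c OR a OR NOT d OR b) AND (c OR NOT a OR d OR b) AND (c OR NOT a OR NOT d OR NOT b) AND (NOT c OR a OR d OR b) AND (NOT c OR a OR NOT d OR NOT b) AND (NOT c OR NOT a OR d OR NOT b) AND (NOT c OR NOT a OR NOT d OR b)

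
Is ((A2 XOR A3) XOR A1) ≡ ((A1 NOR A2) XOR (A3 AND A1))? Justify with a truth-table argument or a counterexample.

No. Counterexample: with A2=0, A1=0, A3=0, Expression 1 = 0 but Expression 2 = 1.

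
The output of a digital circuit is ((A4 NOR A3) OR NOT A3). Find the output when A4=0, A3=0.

Substituting: ((0 NOR 0) OR NOT 0)
= 1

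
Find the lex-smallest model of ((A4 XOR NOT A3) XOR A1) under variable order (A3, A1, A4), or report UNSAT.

A3=0, A1=0, A4=0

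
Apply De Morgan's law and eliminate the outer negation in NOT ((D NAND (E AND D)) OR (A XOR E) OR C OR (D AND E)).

NOT (D NAND (E AND D)) AND NOT (A XOR E) AND NOT C AND NOT (D AND E)
De Morgan's: NOT(OR of terms) = AND of negations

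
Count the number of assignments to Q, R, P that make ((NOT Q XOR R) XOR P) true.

Satisfying assignments: (0,0,0), (0,1,1), (1,0,1), (1,1,0)
Count: 4 out of 8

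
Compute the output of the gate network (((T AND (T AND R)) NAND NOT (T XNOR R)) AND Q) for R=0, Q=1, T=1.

Substituting: (((1 AND (1 AND 0)) NAND NOT (1 XNOR 0)) AND 1)
= 1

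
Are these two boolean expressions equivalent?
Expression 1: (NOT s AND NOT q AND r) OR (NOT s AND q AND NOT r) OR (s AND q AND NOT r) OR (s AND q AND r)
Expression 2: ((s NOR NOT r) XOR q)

Yes, they are equivalent — the two output columns agree on all 8 assignments:
s | q | r | Expression 1 | Expression 2
---------------------------------------
0 | 0 | 0 | 0 | 0
0 | 0 | 1 | 1 | 1
0 | 1 | 0 | 1 | 1
0 | 1 | 1 | 0 | 0
1 | 0 | 0 | 0 | 0
1 | 0 | 1 | 0 | 0
1 | 1 | 0 | 1 | 1
1 | 1 | 1 | 1 | 1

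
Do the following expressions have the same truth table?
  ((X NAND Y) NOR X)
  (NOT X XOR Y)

No. Counterexample: with X=0, Y=0, Expression 1 = 0 but Expression 2 = 1.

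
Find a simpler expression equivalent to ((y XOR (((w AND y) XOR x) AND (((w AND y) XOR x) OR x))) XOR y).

By XOR self-cancellation ((E XOR v) XOR v = E) then absorption (E AND (E OR v) = E):
= ((w AND y) XOR x)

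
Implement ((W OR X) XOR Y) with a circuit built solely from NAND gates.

((((W NAND W) NAND (X NAND X)) NAND (((W NAND W) NAND (X NAND X)) NAND Y)) NAND (Y NAND (((W NAND W) NAND (X NAND X)) NAND Y)))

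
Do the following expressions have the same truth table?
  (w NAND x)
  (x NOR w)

No. Counterexample: with x=0, w=1, Expression 1 = 1 but Expression 2 = 0.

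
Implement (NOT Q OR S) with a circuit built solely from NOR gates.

(((Q NOR Q) NOR S) NOR ((Q NOR Q) NOR S))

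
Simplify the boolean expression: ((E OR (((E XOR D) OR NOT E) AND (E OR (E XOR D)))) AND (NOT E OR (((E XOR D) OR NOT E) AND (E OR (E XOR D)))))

By distribution ((E OR v) AND (E OR NOT v) = E) then distribution ((E OR v) AND (E OR NOT v) = E):
= (E XOR D)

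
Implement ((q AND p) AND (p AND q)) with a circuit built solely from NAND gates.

((((q NAND p) NAND (q NAND p)) NAND ((p NAND q) NAND (p NAND q))) NAND (((q NAND p) NAND (q NAND p)) NAND ((p NAND q) NAND (p NAND q))))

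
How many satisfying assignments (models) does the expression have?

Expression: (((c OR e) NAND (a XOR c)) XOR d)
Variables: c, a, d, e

Satisfying assignments: (0,0,0,0), (0,0,0,1), (0,1,0,0), (0,1,1,1), (1,0,1,0), (1,0,1,1), (1,1,0,0), (1,1,0,1)
Count: 8 out of 16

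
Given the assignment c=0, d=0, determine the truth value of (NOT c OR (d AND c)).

Substituting: (NOT 0 OR (0 AND 0))
= 1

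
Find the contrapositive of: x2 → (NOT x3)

Contrapositive: x3 → NOT x2
Note: A statement and its contrapositive are logically equivalent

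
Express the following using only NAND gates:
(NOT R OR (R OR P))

(((R NAND R) NAND (R NAND R)) NAND (((R NAND R) NAND (P NAND P)) NAND ((R NAND R) NAND (P NAND P))))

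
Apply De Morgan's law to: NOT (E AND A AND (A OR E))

NOT E OR NOT A OR NOT (A OR E)
De Morgan's: NOT(AND of terms) = OR of negations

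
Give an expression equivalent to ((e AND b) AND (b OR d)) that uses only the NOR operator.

((((e NOR e) NOR (b NOR b)) NOR ((e NOR e) NOR (b NOR b))) NOR (((b NOR d) NOR (b NOR d)) NOR ((b NOR d) NOR (b NOR d))))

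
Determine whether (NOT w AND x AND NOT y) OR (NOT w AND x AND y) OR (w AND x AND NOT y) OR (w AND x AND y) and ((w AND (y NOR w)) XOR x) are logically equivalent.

Yes, they are equivalent — the two output columns agree on all 8 assignments:
w | x | y | Expression 1 | Expression 2
---------------------------------------
0 | 0 | 0 | 0 | 0
0 | 0 | 1 | 0 | 0
0 | 1 | 0 | 1 | 1
0 | 1 | 1 | 1 | 1
1 | 0 | 0 | 0 | 0
1 | 0 | 1 | 0 | 0
1 | 1 | 0 | 1 | 1
1 | 1 | 1 | 1 | 1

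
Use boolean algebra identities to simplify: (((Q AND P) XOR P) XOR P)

By XOR self-cancellation ((E XOR v) XOR v = E):
= (Q AND P)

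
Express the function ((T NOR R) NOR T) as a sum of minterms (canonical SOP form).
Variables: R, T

Σm(2) = (R AND NOT T)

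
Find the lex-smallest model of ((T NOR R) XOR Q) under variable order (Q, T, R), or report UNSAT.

Q=0, T=0, R=0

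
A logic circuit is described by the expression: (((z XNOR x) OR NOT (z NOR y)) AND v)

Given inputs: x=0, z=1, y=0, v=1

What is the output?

Substituting: (((1 XNOR 0) OR NOT (1 NOR 0)) AND 1)
= 1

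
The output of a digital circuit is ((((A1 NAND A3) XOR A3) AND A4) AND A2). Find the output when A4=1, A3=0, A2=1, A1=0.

Substituting: ((((0 NAND 0) XOR 0) AND 1) AND 1)
= 1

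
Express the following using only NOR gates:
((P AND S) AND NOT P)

((((P NOR P) NOR (S NOR S)) NOR ((P NOR P) NOR (S NOR S))) NOR ((P NOR P) NOR (P NOR P)))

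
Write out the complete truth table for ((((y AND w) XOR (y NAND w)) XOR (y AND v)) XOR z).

y | v | w | z | Output
----------------------
0 | 0 | 0 | 0 | 1
0 | 0 | 0 | 1 | 0
0 | 0 | 1 | 0 | 1
0 | 0 | 1 | 1 | 0
0 | 1 | 0 | 0 | 1
0 | 1 | 0 | 1 | 0
0 | 1 | 1 | 0 | 1
0 | 1 | 1 | 1 | 0
1 | 0 | 0 | 0 | 1
1 | 0 | 0 | 1 | 0
1 | 0 | 1 | 0 | 1
1 | 0 | 1 | 1 | 0
1 | 1 | 0 | 0 | 0
1 | 1 | 0 | 1 | 1
1 | 1 | 1 | 0 | 0
1 | 1 | 1 | 1 | 1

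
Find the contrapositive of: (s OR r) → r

Contrapositive: NOT r → NOT (s OR r)
Note: A statement and its contrapositive are logically equivalent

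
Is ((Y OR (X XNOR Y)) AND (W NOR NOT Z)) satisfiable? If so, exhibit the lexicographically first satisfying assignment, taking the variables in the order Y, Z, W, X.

Y=0, Z=1, W=0, X=0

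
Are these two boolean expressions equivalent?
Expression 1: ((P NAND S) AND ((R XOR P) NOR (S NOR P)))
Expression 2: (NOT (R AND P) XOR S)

No. Counterexample: with P=0, S=0, R=0, Expression 1 = 0 but Expression 2 = 1.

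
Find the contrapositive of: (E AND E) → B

Contrapositive: NOT B → NOT (E AND E)
Note: A statement and its contrapositive are logically equivalent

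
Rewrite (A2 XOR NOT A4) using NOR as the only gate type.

((((A2 NOR (A4 NOR A4)) NOR (A2 NOR (A4 NOR A4))) NOR ((A2 NOR (A4 NOR A4)) NOR (A2 NOR (A4 NOR A4)))) NOR ((((A2 NOR A2) NOR ((A4 NOR A4) NOR (A4 NOR A4))) NOR ((A2 NOR A2) NOR ((A4 NOR A4) NOR (A4 NOR A4)))) NOR (((A2 NOR A2) NOR ((A4 NOR A4) NOR (A4 NOR A4))) NOR ((A2 NOR A2) NOR ((A4 NOR A4) NOR (A4 NOR A4))))))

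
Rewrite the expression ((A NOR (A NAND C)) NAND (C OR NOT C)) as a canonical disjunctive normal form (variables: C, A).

(NOT C AND NOT A) OR (NOT C AND A) OR (C AND NOT A) OR (C AND A)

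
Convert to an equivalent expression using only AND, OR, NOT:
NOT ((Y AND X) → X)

(Y AND X) AND NOT X
(Negated implication: NOT(A → B) = A AND NOT B)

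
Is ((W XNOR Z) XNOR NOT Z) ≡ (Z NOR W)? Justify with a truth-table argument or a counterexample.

No. Counterexample: with Z=1, W=0, Expression 1 = 1 but Expression 2 = 0.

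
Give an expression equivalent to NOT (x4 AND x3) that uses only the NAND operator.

(((x4 NAND x3) NAND (x4 NAND x3)) NAND ((x4 NAND x3) NAND (x4 NAND x3)))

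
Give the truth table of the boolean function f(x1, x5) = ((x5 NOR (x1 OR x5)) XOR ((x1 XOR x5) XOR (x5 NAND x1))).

x1 | x5 | Output
----------------
0 | 0 | 0
0 | 1 | 0
1 | 0 | 0
1 | 1 | 0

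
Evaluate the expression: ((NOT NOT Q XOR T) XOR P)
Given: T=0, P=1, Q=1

Substituting: ((NOT NOT 1 XOR 0) XOR 1)
= 0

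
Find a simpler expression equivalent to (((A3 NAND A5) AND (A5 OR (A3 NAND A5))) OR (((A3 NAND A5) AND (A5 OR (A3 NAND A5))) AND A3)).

By absorption (E OR (E AND v) = E) then absorption (E AND (E OR v) = E):
= (A3 NAND A5)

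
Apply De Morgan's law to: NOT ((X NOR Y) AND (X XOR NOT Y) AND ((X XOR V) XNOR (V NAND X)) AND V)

NOT (X NOR Y) OR NOT (X XOR NOT Y) OR NOT ((X XOR V) XNOR (V NAND X)) OR NOT V
De Morgan's: NOT(AND of terms) = OR of negations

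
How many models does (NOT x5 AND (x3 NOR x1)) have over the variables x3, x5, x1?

Satisfying assignments: (0,0,0)
Count: 1 out of 8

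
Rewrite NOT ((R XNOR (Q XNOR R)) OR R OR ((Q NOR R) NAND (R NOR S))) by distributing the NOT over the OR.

NOT (R XNOR (Q XNOR R)) AND NOT R AND NOT ((Q NOR R) NAND (R NOR S))
De Morgan's: NOT(OR of terms) = AND of negations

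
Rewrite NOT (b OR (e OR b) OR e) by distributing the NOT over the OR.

NOT b AND NOT (e OR b) AND NOT e
De Morgan's: NOT(OR of terms) = AND of negations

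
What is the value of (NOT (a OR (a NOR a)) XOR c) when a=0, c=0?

Substituting: (NOT (0 OR (0 NOR 0)) XOR 0)
= 0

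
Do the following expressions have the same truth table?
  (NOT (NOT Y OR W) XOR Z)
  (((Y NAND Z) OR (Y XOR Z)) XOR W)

No. Counterexample: with Z=0, Y=0, W=0, Expression 1 = 0 but Expression 2 = 1.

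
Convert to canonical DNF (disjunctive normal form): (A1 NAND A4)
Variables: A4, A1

(NOT A4 AND NOT A1) OR (NOT A4 AND A1) OR (A4 AND NOT A1)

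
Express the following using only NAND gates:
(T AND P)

((T NAND P) NAND (T NAND P))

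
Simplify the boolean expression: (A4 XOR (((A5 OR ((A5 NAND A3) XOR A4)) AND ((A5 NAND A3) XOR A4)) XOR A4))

By XOR self-cancellation ((E XOR v) XOR v = E) then absorption (E AND (E OR v) = E):
= ((A5 NAND A3) XOR A4)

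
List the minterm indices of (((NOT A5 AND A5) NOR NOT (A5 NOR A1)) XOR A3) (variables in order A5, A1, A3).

Σm(0, 3, 5, 7) = (NOT A5 AND NOT A1 AND NOT A3) OR (NOT A5 AND A1 AND A3) OR (A5 AND NOT A1 AND A3) OR (A5 AND A1 AND A3)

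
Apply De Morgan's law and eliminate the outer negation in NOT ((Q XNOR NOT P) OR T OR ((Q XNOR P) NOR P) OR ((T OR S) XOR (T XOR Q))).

NOT (Q XNOR NOT P) AND NOT T AND NOT ((Q XNOR P) NOR P) AND NOT ((T OR S) XOR (T XOR Q))
De Morgan's: NOT(OR of terms) = AND of negations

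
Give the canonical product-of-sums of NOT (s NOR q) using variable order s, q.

ΠM(0) = (s OR q)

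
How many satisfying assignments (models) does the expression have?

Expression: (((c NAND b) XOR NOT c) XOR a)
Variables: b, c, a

Satisfying assignments: (0,0,1), (0,1,0), (1,0,1), (1,1,1)
Count: 4 out of 8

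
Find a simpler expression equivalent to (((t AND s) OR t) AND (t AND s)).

By absorption (E AND (E OR v) = E):
= (t AND s)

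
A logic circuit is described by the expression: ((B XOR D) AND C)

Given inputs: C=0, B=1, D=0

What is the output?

Substituting: ((1 XOR 0) AND 0)
= 0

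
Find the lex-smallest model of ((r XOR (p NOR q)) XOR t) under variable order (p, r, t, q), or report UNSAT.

p=0, r=0, t=0, q=0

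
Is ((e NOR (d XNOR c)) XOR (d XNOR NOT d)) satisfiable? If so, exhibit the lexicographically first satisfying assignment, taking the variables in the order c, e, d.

c=0, e=0, d=1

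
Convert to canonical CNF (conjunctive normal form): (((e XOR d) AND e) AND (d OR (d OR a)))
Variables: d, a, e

(d OR a OR e) AND (d OR a OR NOT e) AND (d OR NOT a OR e) AND (NOT d OR a OR e) AND (NOT d OR a OR NOT e) AND (NOT d OR NOT a OR e) AND (NOT d OR NOT a OR NOT e)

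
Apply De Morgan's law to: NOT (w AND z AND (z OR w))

NOT w OR NOT z OR NOT (z OR w)
De Morgan's: NOT(AND of terms) = OR of negations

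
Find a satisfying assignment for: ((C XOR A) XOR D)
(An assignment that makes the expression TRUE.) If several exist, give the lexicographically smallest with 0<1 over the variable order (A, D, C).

A=0, D=0, C=1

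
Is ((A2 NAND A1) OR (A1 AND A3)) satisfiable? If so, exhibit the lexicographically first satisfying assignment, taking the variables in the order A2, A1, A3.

A2=0, A1=0, A3=0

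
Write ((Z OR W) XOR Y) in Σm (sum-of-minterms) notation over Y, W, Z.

Σm(1, 2, 3, 4) = (NOT Y AND NOT W AND Z) OR (NOT Y AND W AND NOT Z) OR (NOT Y AND W AND Z) OR (Y AND NOT W AND NOT Z)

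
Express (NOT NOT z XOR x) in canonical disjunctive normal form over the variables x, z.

(NOT x AND z) OR (x AND NOT z)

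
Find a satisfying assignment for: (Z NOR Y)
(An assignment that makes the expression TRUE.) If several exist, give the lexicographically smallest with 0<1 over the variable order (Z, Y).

Z=0, Y=0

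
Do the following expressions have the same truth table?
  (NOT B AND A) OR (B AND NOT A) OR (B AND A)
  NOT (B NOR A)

Yes, they are equivalent — the two output columns agree on all 4 assignments:
B | A | Expression 1 | Expression 2
-----------------------------------
0 | 0 | 0 | 0
0 | 1 | 1 | 1
1 | 0 | 1 | 1
1 | 1 | 1 | 1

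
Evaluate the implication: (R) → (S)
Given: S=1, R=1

Antecedent (R) = 1; consequent (S) = 1.
1 → 1 = 1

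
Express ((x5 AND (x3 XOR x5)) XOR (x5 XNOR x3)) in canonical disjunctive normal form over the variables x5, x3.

(NOT x5 AND NOT x3) OR (x5 AND NOT x3) OR (x5 AND x3)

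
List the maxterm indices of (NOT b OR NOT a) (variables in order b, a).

ΠM(3) = (NOT b OR NOT a)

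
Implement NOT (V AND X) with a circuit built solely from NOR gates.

(((V NOR V) NOR (X NOR X)) NOR ((V NOR V) NOR (X NOR X)))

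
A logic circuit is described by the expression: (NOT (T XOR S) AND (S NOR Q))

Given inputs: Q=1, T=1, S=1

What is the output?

Substituting: (NOT (1 XOR 1) AND (1 NOR 1))
= 0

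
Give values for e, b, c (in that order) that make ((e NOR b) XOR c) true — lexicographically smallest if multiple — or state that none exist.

e=0, b=0, c=0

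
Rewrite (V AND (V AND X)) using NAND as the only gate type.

((V NAND ((V NAND X) NAND (V NAND X))) NAND (V NAND ((V NAND X) NAND (V NAND X))))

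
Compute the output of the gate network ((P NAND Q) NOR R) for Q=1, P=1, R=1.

Substituting: ((1 NAND 1) NOR 1)
= 0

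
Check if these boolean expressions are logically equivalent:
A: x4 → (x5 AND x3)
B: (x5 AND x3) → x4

No, Converse is not equivalent to original (counterexample: x4=0, x3=1, x5=1)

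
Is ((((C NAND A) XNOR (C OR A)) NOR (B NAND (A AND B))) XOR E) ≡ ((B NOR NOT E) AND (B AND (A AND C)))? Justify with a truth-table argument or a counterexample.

No. Counterexample: with A=0, E=1, C=0, B=0, Expression 1 = 1 but Expression 2 = 0.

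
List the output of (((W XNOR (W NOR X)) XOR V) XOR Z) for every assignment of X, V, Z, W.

X | V | Z | W | Output
----------------------
0 | 0 | 0 | 0 | 0
0 | 0 | 0 | 1 | 0
0 | 0 | 1 | 0 | 1
0 | 0 | 1 | 1 | 1
0 | 1 | 0 | 0 | 1
0 | 1 | 0 | 1 | 1
0 | 1 | 1 | 0 | 0
0 | 1 | 1 | 1 | 0
1 | 0 | 0 | 0 | 1
1 | 0 | 0 | 1 | 0
1 | 0 | 1 | 0 | 0
1 | 0 | 1 | 1 | 1
1 | 1 | 0 | 0 | 0
1 | 1 | 0 | 1 | 1
1 | 1 | 1 | 0 | 1
1 | 1 | 1 | 1 | 0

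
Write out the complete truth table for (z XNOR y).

y | z | Output
--------------
0 | 0 | 1
0 | 1 | 0
1 | 0 | 0
1 | 1 | 1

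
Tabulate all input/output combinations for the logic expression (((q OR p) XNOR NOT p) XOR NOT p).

p | q | Output
--------------
0 | 0 | 1
0 | 1 | 0
1 | 0 | 0
1 | 1 | 0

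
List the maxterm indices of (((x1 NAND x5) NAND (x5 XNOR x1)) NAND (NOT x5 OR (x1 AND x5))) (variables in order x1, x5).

ΠM(2, 3) = (NOT x1 OR x5) AND (NOT x1 OR NOT x5)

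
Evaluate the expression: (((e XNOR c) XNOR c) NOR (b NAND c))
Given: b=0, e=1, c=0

Substituting: (((1 XNOR 0) XNOR 0) NOR (0 NAND 0))
= 0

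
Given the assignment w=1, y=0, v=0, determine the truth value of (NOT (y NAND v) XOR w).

Substituting: (NOT (0 NAND 0) XOR 1)
= 1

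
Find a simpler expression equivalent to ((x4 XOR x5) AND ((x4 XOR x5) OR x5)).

By absorption (E AND (E OR v) = E):
= (x4 XOR x5)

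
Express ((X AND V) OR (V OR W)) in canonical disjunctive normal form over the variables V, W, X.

(NOT V AND W AND NOT X) OR (NOT V AND W AND X) OR (V AND NOT W AND NOT X) OR (V AND NOT W AND X) OR (V AND W AND NOT X) OR (V AND W AND X)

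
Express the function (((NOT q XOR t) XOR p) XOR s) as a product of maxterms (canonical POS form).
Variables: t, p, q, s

ΠM(1, 2, 4, 7, 8, 11, 13, 14) = (t OR p OR q OR NOT s) AND (t OR p OR NOT q OR s) AND (t OR NOT p OR q OR s) AND (t OR NOT p OR NOT q OR NOT s) AND (NOT t OR p OR q OR s) AND (NOT t OR p OR NOT q OR NOT s) AND (NOT t OR NOT p OR q OR NOT s) AND (NOT t OR NOT p OR NOT q OR s)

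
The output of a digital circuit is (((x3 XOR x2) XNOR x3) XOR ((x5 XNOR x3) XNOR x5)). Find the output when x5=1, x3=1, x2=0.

Substituting: (((1 XOR 0) XNOR 1) XOR ((1 XNOR 1) XNOR 1))
= 0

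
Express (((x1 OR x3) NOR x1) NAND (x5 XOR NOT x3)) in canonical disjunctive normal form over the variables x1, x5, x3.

(NOT x1 AND NOT x5 AND x3) OR (NOT x1 AND x5 AND NOT x3) OR (NOT x1 AND x5 AND x3) OR (x1 AND NOT x5 AND NOT x3) OR (x1 AND NOT x5 AND x3) OR (x1 AND x5 AND NOT x3) OR (x1 AND x5 AND x3)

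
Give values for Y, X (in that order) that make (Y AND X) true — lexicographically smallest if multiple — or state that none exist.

Y=1, X=1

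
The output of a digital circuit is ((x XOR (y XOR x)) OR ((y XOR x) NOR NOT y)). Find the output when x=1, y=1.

Substituting: ((1 XOR (1 XOR 1)) OR ((1 XOR 1) NOR NOT 1))
= 1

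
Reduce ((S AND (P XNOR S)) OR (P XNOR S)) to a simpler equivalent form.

By absorption (E OR (E AND v) = E):
= (P XNOR S)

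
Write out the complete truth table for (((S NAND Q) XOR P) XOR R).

Q | S | P | R | Output
----------------------
0 | 0 | 0 | 0 | 1
0 | 0 | 0 | 1 | 0
0 | 0 | 1 | 0 | 0
0 | 0 | 1 | 1 | 1
0 | 1 | 0 | 0 | 1
0 | 1 | 0 | 1 | 0
0 | 1 | 1 | 0 | 0
0 | 1 | 1 | 1 | 1
1 | 0 | 0 | 0 | 1
1 | 0 | 0 | 1 | 0
1 | 0 | 1 | 0 | 0
1 | 0 | 1 | 1 | 1
1 | 1 | 0 | 0 | 0
1 | 1 | 0 | 1 | 1
1 | 1 | 1 | 0 | 1
1 | 1 | 1 | 1 | 0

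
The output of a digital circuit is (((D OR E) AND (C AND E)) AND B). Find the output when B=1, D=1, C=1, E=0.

Substituting: (((1 OR 0) AND (1 AND 0)) AND 1)
= 0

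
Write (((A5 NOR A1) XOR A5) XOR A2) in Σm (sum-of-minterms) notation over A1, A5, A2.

Σm(0, 2, 5, 6) = (NOT A1 AND NOT A5 AND NOT A2) OR (NOT A1 AND A5 AND NOT A2) OR (A1 AND NOT A5 AND A2) OR (A1 AND A5 AND NOT A2)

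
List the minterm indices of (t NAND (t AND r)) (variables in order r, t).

Σm(0, 1, 2) = (NOT r AND NOT t) OR (NOT r AND t) OR (r AND NOT t)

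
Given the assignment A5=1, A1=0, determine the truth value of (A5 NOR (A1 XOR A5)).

Substituting: (1 NOR (0 XOR 1))
= 0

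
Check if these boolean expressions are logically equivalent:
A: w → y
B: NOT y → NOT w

Yes, Contrapositive is always equivalent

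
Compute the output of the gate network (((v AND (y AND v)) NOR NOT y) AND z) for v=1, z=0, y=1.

Substituting: (((1 AND (1 AND 1)) NOR NOT 1) AND 0)
= 0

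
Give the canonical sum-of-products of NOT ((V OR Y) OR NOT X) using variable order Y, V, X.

Σm(1) = (NOT Y AND NOT V AND X)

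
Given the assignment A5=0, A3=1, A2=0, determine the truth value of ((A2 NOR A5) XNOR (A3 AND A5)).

Substituting: ((0 NOR 0) XNOR (1 AND 0))
= 0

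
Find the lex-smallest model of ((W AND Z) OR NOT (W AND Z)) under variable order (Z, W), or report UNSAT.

Z=0, W=0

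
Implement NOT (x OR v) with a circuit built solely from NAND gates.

(((x NAND x) NAND (v NAND v)) NAND ((x NAND x) NAND (v NAND v)))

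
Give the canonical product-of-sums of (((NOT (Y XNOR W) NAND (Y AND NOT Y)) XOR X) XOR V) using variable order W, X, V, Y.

ΠM(2, 3, 4, 5, 10, 11, 12, 13) = (W OR X OR NOT V OR Y) AND (W OR X OR NOT V OR NOT Y) AND (W OR NOT X OR V OR Y) AND (W OR NOT X OR V OR NOT Y) AND (NOT W OR X OR NOT V OR Y) AND (NOT W OR X OR NOT V OR NOT Y) AND (NOT W OR NOT X OR V OR Y) AND (NOT W OR NOT X OR V OR NOT Y)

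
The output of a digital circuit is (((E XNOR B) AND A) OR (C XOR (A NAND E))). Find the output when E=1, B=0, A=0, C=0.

Substituting: (((1 XNOR 0) AND 0) OR (0 XOR (0 NAND 1)))
= 1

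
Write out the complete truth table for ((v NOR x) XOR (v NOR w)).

w | v | x | Output
------------------
0 | 0 | 0 | 0
0 | 0 | 1 | 1
0 | 1 | 0 | 0
0 | 1 | 1 | 0
1 | 0 | 0 | 1
1 | 0 | 1 | 0
1 | 1 | 0 | 0
1 | 1 | 1 | 0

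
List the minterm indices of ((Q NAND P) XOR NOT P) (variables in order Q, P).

Σm(1) = (NOT Q AND P)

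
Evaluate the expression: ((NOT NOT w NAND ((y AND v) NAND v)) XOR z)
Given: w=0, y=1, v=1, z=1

Substituting: ((NOT NOT 0 NAND ((1 AND 1) NAND 1)) XOR 1)
= 0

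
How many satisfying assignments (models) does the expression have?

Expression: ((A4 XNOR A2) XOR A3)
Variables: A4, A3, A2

Satisfying assignments: (0,0,0), (0,1,1), (1,0,1), (1,1,0)
Count: 4 out of 8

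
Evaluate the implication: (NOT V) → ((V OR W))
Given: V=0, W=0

Antecedent (NOT V) = 1; consequent ((V OR W)) = 0.
1 → 0 = 0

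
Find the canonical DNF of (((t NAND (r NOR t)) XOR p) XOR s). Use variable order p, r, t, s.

(NOT p AND NOT r AND NOT t AND NOT s) OR (NOT p AND NOT r AND t AND NOT s) OR (NOT p AND r AND NOT t AND NOT s) OR (NOT p AND r AND t AND NOT s) OR (p AND NOT r AND NOT t AND s) OR (p AND NOT r AND t AND s) OR (p AND r AND NOT t AND s) OR (p AND r AND t AND s)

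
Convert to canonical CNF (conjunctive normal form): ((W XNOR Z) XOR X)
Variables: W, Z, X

(W OR Z OR NOT X) AND (W OR NOT Z OR X) AND (NOT W OR Z OR X) AND (NOT W OR NOT Z OR NOT X)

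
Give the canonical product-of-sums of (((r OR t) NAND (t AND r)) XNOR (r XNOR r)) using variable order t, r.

ΠM(3) = (NOT t OR NOT r)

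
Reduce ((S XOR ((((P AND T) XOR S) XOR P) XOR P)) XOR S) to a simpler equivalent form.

By XOR self-cancellation ((E XOR v) XOR v = E) then XOR self-cancellation ((E XOR v) XOR v = E):
= ((P AND T) XOR S)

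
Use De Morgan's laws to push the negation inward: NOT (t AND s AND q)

NOT t OR NOT s OR NOT q
De Morgan's: NOT(AND of terms) = OR of negations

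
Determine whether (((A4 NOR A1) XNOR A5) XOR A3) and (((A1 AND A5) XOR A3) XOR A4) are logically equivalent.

No. Counterexample: with A5=0, A1=1, A3=0, A4=0, Expression 1 = 1 but Expression 2 = 0.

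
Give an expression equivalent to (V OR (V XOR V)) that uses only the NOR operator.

((V NOR ((((V NOR V) NOR (V NOR V)) NOR ((V NOR V) NOR (V NOR V))) NOR ((((V NOR V) NOR (V NOR V)) NOR ((V NOR V) NOR (V NOR V))) NOR (((V NOR V) NOR (V NOR V)) NOR ((V NOR V) NOR (V NOR V)))))) NOR (V NOR ((((V NOR V) NOR (V NOR V)) NOR ((V NOR V) NOR (V NOR V))) NOR ((((V NOR V) NOR (V NOR V)) NOR ((V NOR V) NOR (V NOR V))) NOR (((V NOR V) NOR (V NOR V)) NOR ((V NOR V) NOR (V NOR V)))))))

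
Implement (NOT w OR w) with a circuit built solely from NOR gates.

(((w NOR w) NOR w) NOR ((w NOR w) NOR w))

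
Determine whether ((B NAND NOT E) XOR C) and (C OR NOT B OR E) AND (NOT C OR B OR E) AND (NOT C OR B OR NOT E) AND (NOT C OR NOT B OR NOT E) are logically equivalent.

Yes, they are equivalent — the two output columns agree on all 8 assignments:
C | B | E | Expression 1 | Expression 2
---------------------------------------
0 | 0 | 0 | 1 | 1
0 | 0 | 1 | 1 | 1
0 | 1 | 0 | 0 | 0
0 | 1 | 1 | 1 | 1
1 | 0 | 0 | 0 | 0
1 | 0 | 1 | 0 | 0
1 | 1 | 0 | 1 | 1
1 | 1 | 1 | 0 | 0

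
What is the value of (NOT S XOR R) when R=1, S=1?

Substituting: (NOT 1 XOR 1)
= 1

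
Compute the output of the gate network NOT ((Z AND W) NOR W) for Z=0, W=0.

Substituting: NOT ((0 AND 0) NOR 0)
= 0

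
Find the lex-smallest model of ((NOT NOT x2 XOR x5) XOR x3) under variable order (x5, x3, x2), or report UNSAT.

x5=0, x3=0, x2=1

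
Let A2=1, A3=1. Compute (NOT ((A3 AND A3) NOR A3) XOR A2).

Substituting: (NOT ((1 AND 1) NOR 1) XOR 1)
= 0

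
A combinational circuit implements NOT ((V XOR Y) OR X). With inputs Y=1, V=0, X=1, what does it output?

Substituting: NOT ((0 XOR 1) OR 1)
= 0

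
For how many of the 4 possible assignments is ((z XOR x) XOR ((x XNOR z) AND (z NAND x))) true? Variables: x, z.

Satisfying assignments: (0,0), (0,1), (1,0)
Count: 3 out of 4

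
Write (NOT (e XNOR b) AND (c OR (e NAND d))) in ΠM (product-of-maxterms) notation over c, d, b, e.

ΠM(0, 3, 4, 5, 7, 8, 11, 12, 15) = (c OR d OR b OR e) AND (c OR d OR NOT b OR NOT e) AND (c OR NOT d OR b OR e) AND (c OR NOT d OR b OR NOT e) AND (c OR NOT d OR NOT b OR NOT e) AND (NOT c OR d OR b OR e) AND (NOT c OR d OR NOT b OR NOT e) AND (NOT c OR NOT d OR b OR e) AND (NOT c OR NOT d OR NOT b OR NOT e)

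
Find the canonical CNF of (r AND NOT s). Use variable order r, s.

(r OR s) AND (r OR NOT s) AND (NOT r OR NOT s)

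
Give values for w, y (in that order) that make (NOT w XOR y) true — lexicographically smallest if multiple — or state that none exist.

w=0, y=0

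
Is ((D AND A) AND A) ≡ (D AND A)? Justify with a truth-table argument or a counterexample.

Yes, they are equivalent — the two output columns agree on all 4 assignments:
D | A | Expression 1 | Expression 2
-----------------------------------
0 | 0 | 0 | 0
0 | 1 | 0 | 0
1 | 0 | 0 | 0
1 | 1 | 1 | 1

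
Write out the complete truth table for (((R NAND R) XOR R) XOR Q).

R | Q | Output
--------------
0 | 0 | 1
0 | 1 | 0
1 | 0 | 1
1 | 1 | 0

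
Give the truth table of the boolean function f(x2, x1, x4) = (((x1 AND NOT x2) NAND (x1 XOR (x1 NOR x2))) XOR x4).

x2 | x1 | x4 | Output
---------------------
0 | 0 | 0 | 1
0 | 0 | 1 | 0
0 | 1 | 0 | 0
0 | 1 | 1 | 1
1 | 0 | 0 | 1
1 | 0 | 1 | 0
1 | 1 | 0 | 1
1 | 1 | 1 | 0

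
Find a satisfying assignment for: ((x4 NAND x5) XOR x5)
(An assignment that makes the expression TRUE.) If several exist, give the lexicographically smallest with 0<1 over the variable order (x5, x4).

x5=0, x4=0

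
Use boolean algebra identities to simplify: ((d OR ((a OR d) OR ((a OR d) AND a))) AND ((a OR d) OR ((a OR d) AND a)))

By absorption (E AND (E OR v) = E) then absorption (E OR (E AND v) = E):
= (a OR d)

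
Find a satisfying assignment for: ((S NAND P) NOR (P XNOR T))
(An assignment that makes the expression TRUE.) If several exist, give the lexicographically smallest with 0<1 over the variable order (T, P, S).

T=0, P=1, S=1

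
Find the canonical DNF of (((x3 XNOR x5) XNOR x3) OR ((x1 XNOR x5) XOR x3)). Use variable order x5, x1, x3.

(NOT x5 AND NOT x1 AND NOT x3) OR (NOT x5 AND x1 AND x3) OR (x5 AND NOT x1 AND NOT x3) OR (x5 AND NOT x1 AND x3) OR (x5 AND x1 AND NOT x3) OR (x5 AND x1 AND x3)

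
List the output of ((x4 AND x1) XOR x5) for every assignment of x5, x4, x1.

x5 | x4 | x1 | Output
---------------------
0 | 0 | 0 | 0
0 | 0 | 1 | 0
0 | 1 | 0 | 0
0 | 1 | 1 | 1
1 | 0 | 0 | 1
1 | 0 | 1 | 1
1 | 1 | 0 | 1
1 | 1 | 1 | 0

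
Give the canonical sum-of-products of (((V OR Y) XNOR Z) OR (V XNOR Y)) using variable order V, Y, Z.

Σm(0, 1, 3, 5, 6, 7) = (NOT V AND NOT Y AND NOT Z) OR (NOT V AND NOT Y AND Z) OR (NOT V AND Y AND Z) OR (V AND NOT Y AND Z) OR (V AND Y AND NOT Z) OR (V AND Y AND Z)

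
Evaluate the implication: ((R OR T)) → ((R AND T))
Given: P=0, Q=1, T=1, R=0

Antecedent ((R OR T)) = 1; consequent ((R AND T)) = 0.
1 → 0 = 0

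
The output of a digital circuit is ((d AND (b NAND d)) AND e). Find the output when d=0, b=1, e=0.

Substituting: ((0 AND (1 NAND 0)) AND 0)
= 0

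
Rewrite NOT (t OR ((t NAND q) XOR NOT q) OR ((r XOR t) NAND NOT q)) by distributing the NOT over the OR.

NOT t AND NOT ((t NAND q) XOR NOT q) AND NOT ((r XOR t) NAND NOT q)
De Morgan's: NOT(OR of terms) = AND of negations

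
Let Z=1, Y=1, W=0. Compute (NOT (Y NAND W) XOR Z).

Substituting: (NOT (1 NAND 0) XOR 1)
= 1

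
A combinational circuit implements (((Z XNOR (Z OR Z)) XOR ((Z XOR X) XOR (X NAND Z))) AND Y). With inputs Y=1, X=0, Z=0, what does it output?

Substituting: (((0 XNOR (0 OR 0)) XOR ((0 XOR 0) XOR (0 NAND 0))) AND 1)
= 0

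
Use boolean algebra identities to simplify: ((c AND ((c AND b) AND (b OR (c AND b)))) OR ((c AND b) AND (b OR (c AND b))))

By absorption (E OR (E AND v) = E) then absorption (E AND (E OR v) = E):
= (c AND b)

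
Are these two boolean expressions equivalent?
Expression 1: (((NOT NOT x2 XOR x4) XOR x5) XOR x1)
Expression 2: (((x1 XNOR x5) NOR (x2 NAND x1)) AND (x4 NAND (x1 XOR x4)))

No. Counterexample: with x2=0, x4=0, x5=0, x1=1, Expression 1 = 1 but Expression 2 = 0.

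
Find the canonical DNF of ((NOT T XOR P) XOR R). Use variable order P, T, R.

(NOT P AND NOT T AND NOT R) OR (NOT P AND T AND R) OR (P AND NOT T AND R) OR (P AND T AND NOT R)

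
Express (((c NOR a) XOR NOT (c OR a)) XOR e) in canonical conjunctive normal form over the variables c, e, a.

(c OR e OR a) AND (c OR e OR NOT a) AND (NOT c OR e OR a) AND (NOT c OR e OR NOT a)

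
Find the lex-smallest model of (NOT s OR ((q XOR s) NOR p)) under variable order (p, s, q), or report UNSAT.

p=0, s=0, q=0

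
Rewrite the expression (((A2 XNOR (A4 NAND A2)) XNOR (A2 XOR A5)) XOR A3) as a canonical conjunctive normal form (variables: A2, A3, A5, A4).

(A2 OR A3 OR NOT A5 OR A4) AND (A2 OR A3 OR NOT A5 OR NOT A4) AND (A2 OR NOT A3 OR A5 OR A4) AND (A2 OR NOT A3 OR A5 OR NOT A4) AND (NOT A2 OR A3 OR A5 OR NOT A4) AND (NOT A2 OR A3 OR NOT A5 OR A4) AND (NOT A2 OR NOT A3 OR A5 OR A4) AND (NOT A2 OR NOT A3 OR NOT A5 OR NOT A4)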